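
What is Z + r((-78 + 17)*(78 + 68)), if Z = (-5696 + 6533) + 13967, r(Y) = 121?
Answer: 14925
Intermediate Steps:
Z = 14804 (Z = 837 + 13967 = 14804)
Z + r((-78 + 17)*(78 + 68)) = 14804 + 121 = 14925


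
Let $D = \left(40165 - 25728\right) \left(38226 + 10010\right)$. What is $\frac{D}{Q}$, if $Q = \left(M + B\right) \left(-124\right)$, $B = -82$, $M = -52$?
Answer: $\frac{5615993}{134} \approx 41910.0$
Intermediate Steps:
$D = 696383132$ ($D = 14437 \cdot 48236 = 696383132$)
$Q = 16616$ ($Q = \left(-52 - 82\right) \left(-124\right) = \left(-134\right) \left(-124\right) = 16616$)
$\frac{D}{Q} = \frac{696383132}{16616} = 696383132 \cdot \frac{1}{16616} = \frac{5615993}{134}$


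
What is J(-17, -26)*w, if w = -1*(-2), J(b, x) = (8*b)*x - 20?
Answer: 7032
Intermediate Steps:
J(b, x) = -20 + 8*b*x (J(b, x) = 8*b*x - 20 = -20 + 8*b*x)
w = 2
J(-17, -26)*w = (-20 + 8*(-17)*(-26))*2 = (-20 + 3536)*2 = 3516*2 = 7032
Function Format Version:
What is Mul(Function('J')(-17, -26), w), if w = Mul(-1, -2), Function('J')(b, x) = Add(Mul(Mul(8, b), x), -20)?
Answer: 7032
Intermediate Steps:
Function('J')(b, x) = Add(-20, Mul(8, b, x)) (Function('J')(b, x) = Add(Mul(8, b, x), -20) = Add(-20, Mul(8, b, x)))
w = 2
Mul(Function('J')(-17, -26), w) = Mul(Add(-20, Mul(8, -17, -26)), 2) = Mul(Add(-20, 3536), 2) = Mul(3516, 2) = 7032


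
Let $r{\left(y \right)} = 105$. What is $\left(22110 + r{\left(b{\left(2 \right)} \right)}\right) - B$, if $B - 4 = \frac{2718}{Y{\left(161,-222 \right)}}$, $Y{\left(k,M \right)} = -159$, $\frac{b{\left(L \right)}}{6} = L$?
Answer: $\frac{1178089}{53} \approx 22228.0$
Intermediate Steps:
$b{\left(L \right)} = 6 L$
$B = - \frac{694}{53}$ ($B = 4 + \frac{2718}{-159} = 4 + 2718 \left(- \frac{1}{159}\right) = 4 - \frac{906}{53} = - \frac{694}{53} \approx -13.094$)
$\left(22110 + r{\left(b{\left(2 \right)} \right)}\right) - B = \left(22110 + 105\right) - - \frac{694}{53} = 22215 + \frac{694}{53} = \frac{1178089}{53}$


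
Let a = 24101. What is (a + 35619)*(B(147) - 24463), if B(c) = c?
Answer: -1452151520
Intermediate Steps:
(a + 35619)*(B(147) - 24463) = (24101 + 35619)*(147 - 24463) = 59720*(-24316) = -1452151520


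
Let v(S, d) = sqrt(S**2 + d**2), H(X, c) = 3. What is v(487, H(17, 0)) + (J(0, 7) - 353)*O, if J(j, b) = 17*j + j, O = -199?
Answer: 70247 + sqrt(237178) ≈ 70734.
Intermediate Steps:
J(j, b) = 18*j
v(487, H(17, 0)) + (J(0, 7) - 353)*O = sqrt(487**2 + 3**2) + (18*0 - 353)*(-199) = sqrt(237169 + 9) + (0 - 353)*(-199) = sqrt(237178) - 353*(-199) = sqrt(237178) + 70247 = 70247 + sqrt(237178)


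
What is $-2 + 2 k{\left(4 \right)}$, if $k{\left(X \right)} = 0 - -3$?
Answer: $4$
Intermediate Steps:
$k{\left(X \right)} = 3$ ($k{\left(X \right)} = 0 + 3 = 3$)
$-2 + 2 k{\left(4 \right)} = -2 + 2 \cdot 3 = -2 + 6 = 4$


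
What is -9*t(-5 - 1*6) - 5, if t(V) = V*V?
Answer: -1094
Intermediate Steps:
t(V) = V²
-9*t(-5 - 1*6) - 5 = -9*(-5 - 1*6)² - 5 = -9*(-5 - 6)² - 5 = -9*(-11)² - 5 = -9*121 - 5 = -1089 - 5 = -1094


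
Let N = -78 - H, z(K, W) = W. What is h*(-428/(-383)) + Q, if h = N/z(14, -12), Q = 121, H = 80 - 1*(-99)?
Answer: 166528/1149 ≈ 144.93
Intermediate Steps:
H = 179 (H = 80 + 99 = 179)
N = -257 (N = -78 - 1*179 = -78 - 179 = -257)
h = 257/12 (h = -257/(-12) = -257*(-1/12) = 257/12 ≈ 21.417)
h*(-428/(-383)) + Q = 257*(-428/(-383))/12 + 121 = 257*(-428*(-1/383))/12 + 121 = (257/12)*(428/383) + 121 = 27499/1149 + 121 = 166528/1149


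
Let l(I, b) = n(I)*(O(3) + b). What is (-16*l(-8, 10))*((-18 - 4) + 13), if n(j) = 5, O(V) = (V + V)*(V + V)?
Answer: 33120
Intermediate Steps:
O(V) = 4*V² (O(V) = (2*V)*(2*V) = 4*V²)
l(I, b) = 180 + 5*b (l(I, b) = 5*(4*3² + b) = 5*(4*9 + b) = 5*(36 + b) = 180 + 5*b)
(-16*l(-8, 10))*((-18 - 4) + 13) = (-16*(180 + 5*10))*((-18 - 4) + 13) = (-16*(180 + 50))*(-22 + 13) = -16*230*(-9) = -3680*(-9) = 33120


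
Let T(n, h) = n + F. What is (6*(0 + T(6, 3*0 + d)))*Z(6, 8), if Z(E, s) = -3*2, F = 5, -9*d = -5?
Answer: -396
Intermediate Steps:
d = 5/9 (d = -⅑*(-5) = 5/9 ≈ 0.55556)
T(n, h) = 5 + n (T(n, h) = n + 5 = 5 + n)
Z(E, s) = -6
(6*(0 + T(6, 3*0 + d)))*Z(6, 8) = (6*(0 + (5 + 6)))*(-6) = (6*(0 + 11))*(-6) = (6*11)*(-6) = 66*(-6) = -396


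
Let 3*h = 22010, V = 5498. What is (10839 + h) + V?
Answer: 71021/3 ≈ 23674.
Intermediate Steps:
h = 22010/3 (h = (⅓)*22010 = 22010/3 ≈ 7336.7)
(10839 + h) + V = (10839 + 22010/3) + 5498 = 54527/3 + 5498 = 71021/3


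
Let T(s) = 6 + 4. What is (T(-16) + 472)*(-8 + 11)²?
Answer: 4338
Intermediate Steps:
T(s) = 10
(T(-16) + 472)*(-8 + 11)² = (10 + 472)*(-8 + 11)² = 482*3² = 482*9 = 4338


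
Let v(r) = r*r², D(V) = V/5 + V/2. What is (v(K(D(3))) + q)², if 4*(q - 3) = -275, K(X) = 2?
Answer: 53361/16 ≈ 3335.1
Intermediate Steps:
D(V) = 7*V/10 (D(V) = V*(⅕) + V*(½) = V/5 + V/2 = 7*V/10)
v(r) = r³
q = -263/4 (q = 3 + (¼)*(-275) = 3 - 275/4 = -263/4 ≈ -65.750)
(v(K(D(3))) + q)² = (2³ - 263/4)² = (8 - 263/4)² = (-231/4)² = 53361/16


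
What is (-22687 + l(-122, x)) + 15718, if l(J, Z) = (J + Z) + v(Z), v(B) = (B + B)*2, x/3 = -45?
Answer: -7766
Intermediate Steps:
x = -135 (x = 3*(-45) = -135)
v(B) = 4*B (v(B) = (2*B)*2 = 4*B)
l(J, Z) = J + 5*Z (l(J, Z) = (J + Z) + 4*Z = J + 5*Z)
(-22687 + l(-122, x)) + 15718 = (-22687 + (-122 + 5*(-135))) + 15718 = (-22687 + (-122 - 675)) + 15718 = (-22687 - 797) + 15718 = -23484 + 15718 = -7766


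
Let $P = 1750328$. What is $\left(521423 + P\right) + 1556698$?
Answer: $3828449$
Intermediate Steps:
$\left(521423 + P\right) + 1556698 = \left(521423 + 1750328\right) + 1556698 = 2271751 + 1556698 = 3828449$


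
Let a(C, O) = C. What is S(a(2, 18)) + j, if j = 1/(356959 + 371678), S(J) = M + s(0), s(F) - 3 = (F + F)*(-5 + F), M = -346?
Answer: -249922490/728637 ≈ -343.00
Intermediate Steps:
s(F) = 3 + 2*F*(-5 + F) (s(F) = 3 + (F + F)*(-5 + F) = 3 + (2*F)*(-5 + F) = 3 + 2*F*(-5 + F))
S(J) = -343 (S(J) = -346 + (3 - 10*0 + 2*0²) = -346 + (3 + 0 + 2*0) = -346 + (3 + 0 + 0) = -346 + 3 = -343)
j = 1/728637 ≈ 1.3724e-6
S(a(2, 18)) + j = -343 + 1/728637 = -249922490/728637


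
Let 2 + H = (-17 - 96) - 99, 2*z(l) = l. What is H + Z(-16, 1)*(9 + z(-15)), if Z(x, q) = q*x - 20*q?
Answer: -268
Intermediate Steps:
z(l) = l/2
Z(x, q) = -20*q + q*x
H = -214 (H = -2 + ((-17 - 96) - 99) = -2 + (-113 - 99) = -2 - 212 = -214)
H + Z(-16, 1)*(9 + z(-15)) = -214 + (1*(-20 - 16))*(9 + (½)*(-15)) = -214 + (1*(-36))*(9 - 15/2) = -214 - 36*3/2 = -214 - 54 = -268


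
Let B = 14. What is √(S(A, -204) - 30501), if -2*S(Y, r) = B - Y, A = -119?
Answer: I*√122270/2 ≈ 174.84*I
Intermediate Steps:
S(Y, r) = -7 + Y/2 (S(Y, r) = -(14 - Y)/2 = -7 + Y/2)
√(S(A, -204) - 30501) = √((-7 + (½)*(-119)) - 30501) = √((-7 - 119/2) - 30501) = √(-133/2 - 30501) = √(-61135/2) = I*√122270/2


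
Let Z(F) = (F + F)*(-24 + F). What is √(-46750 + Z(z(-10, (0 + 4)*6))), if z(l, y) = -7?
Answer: 2*I*√11579 ≈ 215.21*I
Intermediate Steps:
Z(F) = 2*F*(-24 + F) (Z(F) = (2*F)*(-24 + F) = 2*F*(-24 + F))
√(-46750 + Z(z(-10, (0 + 4)*6))) = √(-46750 + 2*(-7)*(-24 - 7)) = √(-46750 + 2*(-7)*(-31)) = √(-46750 + 434) = √(-46316) = 2*I*√11579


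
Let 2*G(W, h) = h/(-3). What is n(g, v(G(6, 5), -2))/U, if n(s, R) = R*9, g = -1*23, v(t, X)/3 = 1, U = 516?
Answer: 9/172 ≈ 0.052326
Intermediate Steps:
G(W, h) = -h/6 (G(W, h) = (h/(-3))/2 = (h*(-1/3))/2 = (-h/3)/2 = -h/6)
v(t, X) = 3 (v(t, X) = 3*1 = 3)
g = -23
n(s, R) = 9*R
n(g, v(G(6, 5), -2))/U = (9*3)/516 = 27*(1/516) = 9/172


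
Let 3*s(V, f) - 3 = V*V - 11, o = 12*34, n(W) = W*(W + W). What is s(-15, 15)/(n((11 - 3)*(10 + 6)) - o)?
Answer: 217/97080 ≈ 0.0022353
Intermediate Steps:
n(W) = 2*W**2 (n(W) = W*(2*W) = 2*W**2)
o = 408
s(V, f) = -8/3 + V**2/3 (s(V, f) = 1 + (V*V - 11)/3 = 1 + (V**2 - 11)/3 = 1 + (-11 + V**2)/3 = 1 + (-11/3 + V**2/3) = -8/3 + V**2/3)
s(-15, 15)/(n((11 - 3)*(10 + 6)) - o) = (-8/3 + (1/3)*(-15)**2)/(2*((11 - 3)*(10 + 6))**2 - 1*408) = (-8/3 + (1/3)*225)/(2*(8*16)**2 - 408) = (-8/3 + 75)/(2*128**2 - 408) = 217/(3*(2*16384 - 408)) = 217/(3*(32768 - 408)) = (217/3)/32360 = (217/3)*(1/32360) = 217/97080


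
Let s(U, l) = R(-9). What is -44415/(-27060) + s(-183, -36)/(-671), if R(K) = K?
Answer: 182097/110044 ≈ 1.6548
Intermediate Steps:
s(U, l) = -9
-44415/(-27060) + s(-183, -36)/(-671) = -44415/(-27060) - 9/(-671) = -44415*(-1/27060) - 9*(-1/671) = 2961/1804 + 9/671 = 182097/110044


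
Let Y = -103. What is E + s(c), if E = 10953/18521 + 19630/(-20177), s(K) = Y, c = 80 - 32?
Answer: -38633484900/373698217 ≈ -103.38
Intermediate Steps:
c = 48
s(K) = -103
E = -142568549/373698217 (E = 10953*(1/18521) + 19630*(-1/20177) = 10953/18521 - 19630/20177 = -142568549/373698217 ≈ -0.38151)
E + s(c) = -142568549/373698217 - 103 = -38633484900/373698217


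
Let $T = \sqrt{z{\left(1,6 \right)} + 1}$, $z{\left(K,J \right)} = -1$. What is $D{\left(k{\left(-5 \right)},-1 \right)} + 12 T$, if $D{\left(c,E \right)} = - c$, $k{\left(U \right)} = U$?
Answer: $5$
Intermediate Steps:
$T = 0$ ($T = \sqrt{-1 + 1} = \sqrt{0} = 0$)
$D{\left(k{\left(-5 \right)},-1 \right)} + 12 T = \left(-1\right) \left(-5\right) + 12 \cdot 0 = 5 + 0 = 5$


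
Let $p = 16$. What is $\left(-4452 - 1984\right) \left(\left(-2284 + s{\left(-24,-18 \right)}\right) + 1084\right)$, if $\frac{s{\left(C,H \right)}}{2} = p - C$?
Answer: $7208320$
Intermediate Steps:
$s{\left(C,H \right)} = 32 - 2 C$ ($s{\left(C,H \right)} = 2 \left(16 - C\right) = 32 - 2 C$)
$\left(-4452 - 1984\right) \left(\left(-2284 + s{\left(-24,-18 \right)}\right) + 1084\right) = \left(-4452 - 1984\right) \left(\left(-2284 + \left(32 - -48\right)\right) + 1084\right) = \left(-4452 - 1984\right) \left(\left(-2284 + \left(32 + 48\right)\right) + 1084\right) = - 6436 \left(\left(-2284 + 80\right) + 1084\right) = - 6436 \left(-2204 + 1084\right) = \left(-6436\right) \left(-1120\right) = 7208320$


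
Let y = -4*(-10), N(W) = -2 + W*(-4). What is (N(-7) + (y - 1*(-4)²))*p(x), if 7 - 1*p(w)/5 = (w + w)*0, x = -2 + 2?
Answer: 1750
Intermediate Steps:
N(W) = -2 - 4*W
x = 0
p(w) = 35 (p(w) = 35 - 5*(w + w)*0 = 35 - 5*2*w*0 = 35 - 5*0 = 35 + 0 = 35)
y = 40
(N(-7) + (y - 1*(-4)²))*p(x) = ((-2 - 4*(-7)) + (40 - 1*(-4)²))*35 = ((-2 + 28) + (40 - 1*16))*35 = (26 + (40 - 16))*35 = (26 + 24)*35 = 50*35 = 1750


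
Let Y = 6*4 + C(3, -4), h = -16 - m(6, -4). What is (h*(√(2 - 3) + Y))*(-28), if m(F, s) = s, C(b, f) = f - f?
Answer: 8064 + 336*I ≈ 8064.0 + 336.0*I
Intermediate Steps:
C(b, f) = 0
h = -12 (h = -16 - 1*(-4) = -16 + 4 = -12)
Y = 24 (Y = 6*4 + 0 = 24 + 0 = 24)
(h*(√(2 - 3) + Y))*(-28) = -12*(√(2 - 3) + 24)*(-28) = -12*(√(-1) + 24)*(-28) = -12*(I + 24)*(-28) = -12*(24 + I)*(-28) = (-288 - 12*I)*(-28) = 8064 + 336*I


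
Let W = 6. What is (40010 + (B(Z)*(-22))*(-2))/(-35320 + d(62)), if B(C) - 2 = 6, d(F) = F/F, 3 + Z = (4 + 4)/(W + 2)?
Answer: -13454/11773 ≈ -1.1428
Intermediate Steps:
Z = -2 (Z = -3 + (4 + 4)/(6 + 2) = -3 + 8/8 = -3 + 8*(⅛) = -3 + 1 = -2)
d(F) = 1
B(C) = 8 (B(C) = 2 + 6 = 8)
(40010 + (B(Z)*(-22))*(-2))/(-35320 + d(62)) = (40010 + (8*(-22))*(-2))/(-35320 + 1) = (40010 - 176*(-2))/(-35319) = (40010 + 352)*(-1/35319) = 40362*(-1/35319) = -13454/11773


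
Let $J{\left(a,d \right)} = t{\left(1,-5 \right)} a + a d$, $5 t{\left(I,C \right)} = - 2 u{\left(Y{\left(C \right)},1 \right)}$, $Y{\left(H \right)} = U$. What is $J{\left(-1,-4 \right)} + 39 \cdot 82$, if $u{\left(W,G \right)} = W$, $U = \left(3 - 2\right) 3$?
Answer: $\frac{16016}{5} \approx 3203.2$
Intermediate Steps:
$U = 3$ ($U = 1 \cdot 3 = 3$)
$Y{\left(H \right)} = 3$
$t{\left(I,C \right)} = - \frac{6}{5}$ ($t{\left(I,C \right)} = \frac{\left(-2\right) 3}{5} = \frac{1}{5} \left(-6\right) = - \frac{6}{5}$)
$J{\left(a,d \right)} = - \frac{6 a}{5} + a d$
$J{\left(-1,-4 \right)} + 39 \cdot 82 = \frac{1}{5} \left(-1\right) \left(-6 + 5 \left(-4\right)\right) + 39 \cdot 82 = \frac{1}{5} \left(-1\right) \left(-6 - 20\right) + 3198 = \frac{1}{5} \left(-1\right) \left(-26\right) + 3198 = \frac{26}{5} + 3198 = \frac{16016}{5}$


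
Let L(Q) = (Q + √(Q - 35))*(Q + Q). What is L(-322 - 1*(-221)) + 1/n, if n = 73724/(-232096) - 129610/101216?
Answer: 11967959678918/586625171 - 404*I*√34 ≈ 20401.0 - 2355.7*I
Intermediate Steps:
L(Q) = 2*Q*(Q + √(-35 + Q)) (L(Q) = (Q + √(-35 + Q))*(2*Q) = 2*Q*(Q + √(-35 + Q)))
n = -586625171/367059824 (n = 73724*(-1/232096) - 129610*1/101216 = -18431/58024 - 64805/50608 = -586625171/367059824 ≈ -1.5982)
L(-322 - 1*(-221)) + 1/n = 2*(-322 - 1*(-221))*((-322 - 1*(-221)) + √(-35 + (-322 - 1*(-221)))) + 1/(-586625171/367059824) = 2*(-322 + 221)*((-322 + 221) + √(-35 + (-322 + 221))) - 367059824/586625171 = 2*(-101)*(-101 + √(-35 - 101)) - 367059824/586625171 = 2*(-101)*(-101 + √(-136)) - 367059824/586625171 = 2*(-101)*(-101 + 2*I*√34) - 367059824/586625171 = (20402 - 404*I*√34) - 367059824/586625171 = 11967959678918/586625171 - 404*I*√34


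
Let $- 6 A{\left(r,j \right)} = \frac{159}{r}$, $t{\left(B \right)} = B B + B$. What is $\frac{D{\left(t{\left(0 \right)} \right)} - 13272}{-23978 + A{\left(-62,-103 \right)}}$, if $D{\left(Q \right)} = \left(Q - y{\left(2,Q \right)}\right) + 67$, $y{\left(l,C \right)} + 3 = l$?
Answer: $\frac{1637296}{2973219} \approx 0.55068$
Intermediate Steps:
$y{\left(l,C \right)} = -3 + l$
$t{\left(B \right)} = B + B^{2}$ ($t{\left(B \right)} = B^{2} + B = B + B^{2}$)
$A{\left(r,j \right)} = - \frac{53}{2 r}$ ($A{\left(r,j \right)} = - \frac{159 \frac{1}{r}}{6} = - \frac{53}{2 r}$)
$D{\left(Q \right)} = 68 + Q$ ($D{\left(Q \right)} = \left(Q - \left(-3 + 2\right)\right) + 67 = \left(Q - -1\right) + 67 = \left(Q + 1\right) + 67 = \left(1 + Q\right) + 67 = 68 + Q$)
$\frac{D{\left(t{\left(0 \right)} \right)} - 13272}{-23978 + A{\left(-62,-103 \right)}} = \frac{\left(68 + 0 \left(1 + 0\right)\right) - 13272}{-23978 - \frac{53}{2 \left(-62\right)}} = \frac{\left(68 + 0 \cdot 1\right) - 13272}{-23978 - - \frac{53}{124}} = \frac{\left(68 + 0\right) - 13272}{-23978 + \frac{53}{124}} = \frac{68 - 13272}{- \frac{2973219}{124}} = \left(-13204\right) \left(- \frac{124}{2973219}\right) = \frac{1637296}{2973219}$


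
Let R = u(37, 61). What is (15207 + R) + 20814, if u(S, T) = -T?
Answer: 35960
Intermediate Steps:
R = -61 (R = -1*61 = -61)
(15207 + R) + 20814 = (15207 - 61) + 20814 = 15146 + 20814 = 35960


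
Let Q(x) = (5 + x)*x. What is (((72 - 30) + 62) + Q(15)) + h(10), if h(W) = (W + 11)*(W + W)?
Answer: 824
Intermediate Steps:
h(W) = 2*W*(11 + W) (h(W) = (11 + W)*(2*W) = 2*W*(11 + W))
Q(x) = x*(5 + x)
(((72 - 30) + 62) + Q(15)) + h(10) = (((72 - 30) + 62) + 15*(5 + 15)) + 2*10*(11 + 10) = ((42 + 62) + 15*20) + 2*10*21 = (104 + 300) + 420 = 404 + 420 = 824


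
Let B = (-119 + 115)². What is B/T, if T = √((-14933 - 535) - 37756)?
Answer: -4*I*√13306/6653 ≈ -0.069353*I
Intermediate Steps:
B = 16 (B = (-4)² = 16)
T = 2*I*√13306 (T = √(-15468 - 37756) = √(-53224) = 2*I*√13306 ≈ 230.7*I)
B/T = 16/((2*I*√13306)) = 16*(-I*√13306/26612) = -4*I*√13306/6653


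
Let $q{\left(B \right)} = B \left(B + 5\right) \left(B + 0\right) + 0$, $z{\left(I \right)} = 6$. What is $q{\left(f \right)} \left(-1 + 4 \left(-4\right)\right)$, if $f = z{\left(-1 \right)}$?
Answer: $-6732$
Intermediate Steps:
$f = 6$
$q{\left(B \right)} = B^{2} \left(5 + B\right)$ ($q{\left(B \right)} = B \left(5 + B\right) B + 0 = B B \left(5 + B\right) + 0 = B^{2} \left(5 + B\right) + 0 = B^{2} \left(5 + B\right)$)
$q{\left(f \right)} \left(-1 + 4 \left(-4\right)\right) = 6^{2} \left(5 + 6\right) \left(-1 + 4 \left(-4\right)\right) = 36 \cdot 11 \left(-1 - 16\right) = 396 \left(-17\right) = -6732$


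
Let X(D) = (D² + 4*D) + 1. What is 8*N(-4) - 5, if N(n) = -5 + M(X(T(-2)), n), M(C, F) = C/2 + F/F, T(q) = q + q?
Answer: -33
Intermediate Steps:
T(q) = 2*q
X(D) = 1 + D² + 4*D
M(C, F) = 1 + C/2 (M(C, F) = C*(½) + 1 = C/2 + 1 = 1 + C/2)
N(n) = -7/2 (N(n) = -5 + (1 + (1 + (2*(-2))² + 4*(2*(-2)))/2) = -5 + (1 + (1 + (-4)² + 4*(-4))/2) = -5 + (1 + (1 + 16 - 16)/2) = -5 + (1 + (½)*1) = -5 + (1 + ½) = -5 + 3/2 = -7/2)
8*N(-4) - 5 = 8*(-7/2) - 5 = -28 - 5 = -33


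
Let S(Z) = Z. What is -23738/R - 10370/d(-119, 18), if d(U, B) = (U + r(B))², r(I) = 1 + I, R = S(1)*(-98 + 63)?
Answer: 4740341/7000 ≈ 677.19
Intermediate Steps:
R = -35 (R = 1*(-98 + 63) = 1*(-35) = -35)
d(U, B) = (1 + B + U)² (d(U, B) = (U + (1 + B))² = (1 + B + U)²)
-23738/R - 10370/d(-119, 18) = -23738/(-35) - 10370/(1 + 18 - 119)² = -23738*(-1/35) - 10370/((-100)²) = 23738/35 - 10370/10000 = 23738/35 - 10370*1/10000 = 23738/35 - 1037/1000 = 4740341/7000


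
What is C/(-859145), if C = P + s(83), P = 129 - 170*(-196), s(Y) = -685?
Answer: -32764/859145 ≈ -0.038136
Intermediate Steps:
P = 33449 (P = 129 + 33320 = 33449)
C = 32764 (C = 33449 - 685 = 32764)
C/(-859145) = 32764/(-859145) = 32764*(-1/859145) = -32764/859145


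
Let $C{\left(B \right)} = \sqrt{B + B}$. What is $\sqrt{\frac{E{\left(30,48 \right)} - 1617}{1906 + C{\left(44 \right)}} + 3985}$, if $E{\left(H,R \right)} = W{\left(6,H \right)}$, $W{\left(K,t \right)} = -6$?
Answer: $\frac{\sqrt{15187574 + 15940 \sqrt{22}}}{2 \sqrt{953 + \sqrt{22}}} \approx 63.12$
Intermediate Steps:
$C{\left(B \right)} = \sqrt{2} \sqrt{B}$ ($C{\left(B \right)} = \sqrt{2 B} = \sqrt{2} \sqrt{B}$)
$E{\left(H,R \right)} = -6$
$\sqrt{\frac{E{\left(30,48 \right)} - 1617}{1906 + C{\left(44 \right)}} + 3985} = \sqrt{\frac{-6 - 1617}{1906 + \sqrt{2} \sqrt{44}} + 3985} = \sqrt{- \frac{1623}{1906 + \sqrt{2} \cdot 2 \sqrt{11}} + 3985} = \sqrt{- \frac{1623}{1906 + 2 \sqrt{22}} + 3985} = \sqrt{3985 - \frac{1623}{1906 + 2 \sqrt{22}}}$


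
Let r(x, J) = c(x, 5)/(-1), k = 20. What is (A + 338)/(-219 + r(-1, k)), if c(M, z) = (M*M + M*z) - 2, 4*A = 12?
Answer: -341/213 ≈ -1.6009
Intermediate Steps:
A = 3 (A = (¼)*12 = 3)
c(M, z) = -2 + M² + M*z (c(M, z) = (M² + M*z) - 2 = -2 + M² + M*z)
r(x, J) = 2 - x² - 5*x (r(x, J) = (-2 + x² + x*5)/(-1) = (-2 + x² + 5*x)*(-1) = 2 - x² - 5*x)
(A + 338)/(-219 + r(-1, k)) = (3 + 338)/(-219 + (2 - 1*(-1)² - 5*(-1))) = 341/(-219 + (2 - 1*1 + 5)) = 341/(-219 + (2 - 1 + 5)) = 341/(-219 + 6) = 341/(-213) = 341*(-1/213) = -341/213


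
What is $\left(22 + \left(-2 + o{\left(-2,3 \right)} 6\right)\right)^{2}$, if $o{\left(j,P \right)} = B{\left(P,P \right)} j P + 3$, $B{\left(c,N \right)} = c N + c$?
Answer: $155236$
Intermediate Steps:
$B{\left(c,N \right)} = c + N c$ ($B{\left(c,N \right)} = N c + c = c + N c$)
$o{\left(j,P \right)} = 3 + j P^{2} \left(1 + P\right)$ ($o{\left(j,P \right)} = P \left(1 + P\right) j P + 3 = P j \left(1 + P\right) P + 3 = j P^{2} \left(1 + P\right) + 3 = 3 + j P^{2} \left(1 + P\right)$)
$\left(22 + \left(-2 + o{\left(-2,3 \right)} 6\right)\right)^{2} = \left(22 + \left(-2 + \left(3 - 2 \cdot 3^{2} \left(1 + 3\right)\right) 6\right)\right)^{2} = \left(22 + \left(-2 + \left(3 - 18 \cdot 4\right) 6\right)\right)^{2} = \left(22 + \left(-2 + \left(3 - 72\right) 6\right)\right)^{2} = \left(22 - 416\right)^{2} = \left(-394\right)^{2} = 155236$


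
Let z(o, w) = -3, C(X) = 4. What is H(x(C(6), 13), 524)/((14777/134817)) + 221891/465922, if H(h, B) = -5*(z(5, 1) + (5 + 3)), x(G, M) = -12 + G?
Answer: -1567076273543/6884929394 ≈ -227.61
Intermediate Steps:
H(h, B) = -25 (H(h, B) = -5*(-3 + (5 + 3)) = -5*(-3 + 8) = -5*5 = -25)
H(x(C(6), 13), 524)/((14777/134817)) + 221891/465922 = -25/(14777/134817) + 221891/465922 = -25/(14777*(1/134817)) + 221891*(1/465922) = -25/14777/134817 + 221891/465922 = -25*134817/14777 + 221891/465922 = -3370425/14777 + 221891/465922 = -1567076273543/6884929394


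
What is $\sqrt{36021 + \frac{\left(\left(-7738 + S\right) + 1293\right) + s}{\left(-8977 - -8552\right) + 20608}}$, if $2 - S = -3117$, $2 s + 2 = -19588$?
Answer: $\frac{\sqrt{14673015206126}}{20183} \approx 189.79$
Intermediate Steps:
$s = -9795$ ($s = -1 + \frac{1}{2} \left(-19588\right) = -1 - 9794 = -9795$)
$S = 3119$ ($S = 2 - -3117 = 2 + 3117 = 3119$)
$\sqrt{36021 + \frac{\left(\left(-7738 + S\right) + 1293\right) + s}{\left(-8977 - -8552\right) + 20608}} = \sqrt{36021 + \frac{\left(\left(-7738 + 3119\right) + 1293\right) - 9795}{\left(-8977 - -8552\right) + 20608}} = \sqrt{36021 + \frac{\left(-4619 + 1293\right) - 9795}{\left(-8977 + 8552\right) + 20608}} = \sqrt{36021 + \frac{-3326 - 9795}{-425 + 20608}} = \sqrt{36021 - \frac{13121}{20183}} = \sqrt{\frac{726998722}{20183}} = \frac{\sqrt{14673015206126}}{20183}$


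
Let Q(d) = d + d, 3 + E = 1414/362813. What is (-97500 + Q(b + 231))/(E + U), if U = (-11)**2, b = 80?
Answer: -17574298907/21406674 ≈ -820.97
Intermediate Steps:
E = -1087025/362813 (E = -3 + 1414/362813 = -1087025/362813 ≈ -2.9961)
Q(d) = 2*d
U = 121
(-97500 + Q(b + 231))/(E + U) = (-97500 + 2*(80 + 231))/(-1087025/362813 + 121) = (-97500 + 2*311)/(42813348/362813) = (-97500 + 622)*(362813/42813348) = -96878*362813/42813348 = -17574298907/21406674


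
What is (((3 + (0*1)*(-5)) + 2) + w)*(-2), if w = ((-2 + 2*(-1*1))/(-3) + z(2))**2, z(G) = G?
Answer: -290/9 ≈ -32.222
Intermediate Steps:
w = 100/9 (w = ((-2 + 2*(-1*1))/(-3) + 2)**2 = ((-2 + 2*(-1))*(-1/3) + 2)**2 = ((-2 - 2)*(-1/3) + 2)**2 = (-4*(-1/3) + 2)**2 = (4/3 + 2)**2 = (10/3)**2 = 100/9 ≈ 11.111)
(((3 + (0*1)*(-5)) + 2) + w)*(-2) = (((3 + (0*1)*(-5)) + 2) + 100/9)*(-2) = (((3 + 0*(-5)) + 2) + 100/9)*(-2) = (((3 + 0) + 2) + 100/9)*(-2) = ((3 + 2) + 100/9)*(-2) = (5 + 100/9)*(-2) = (145/9)*(-2) = -290/9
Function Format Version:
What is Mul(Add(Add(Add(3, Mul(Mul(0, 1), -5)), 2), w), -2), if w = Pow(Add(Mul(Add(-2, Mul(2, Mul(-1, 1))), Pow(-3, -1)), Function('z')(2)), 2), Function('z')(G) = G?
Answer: Rational(-290, 9) ≈ -32.222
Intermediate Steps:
w = Rational(100, 9) (w = Pow(Add(Mul(Add(-2, Mul(2, Mul(-1, 1))), Pow(-3, -1)), 2), 2) = Pow(Add(Mul(Add(-2, Mul(2, -1)), Rational(-1, 3)), 2), 2) = Pow(Add(Mul(Add(-2, -2), Rational(-1, 3)), 2), 2) = Pow(Add(Mul(-4, Rational(-1, 3)), 2), 2) = Pow(Add(Rational(4, 3), 2), 2) = Pow(Rational(10, 3), 2) = Rational(100, 9) ≈ 11.111)
Mul(Add(Add(Add(3, Mul(Mul(0, 1), -5)), 2), w), -2) = Mul(Add(Add(Add(3, Mul(Mul(0, 1), -5)), 2), Rational(100, 9)), -2) = Mul(Add(Add(Add(3, Mul(0, -5)), 2), Rational(100, 9)), -2) = Mul(Add(Add(Add(3, 0), 2), Rational(100, 9)), -2) = Mul(Add(Add(3, 2), Rational(100, 9)), -2) = Mul(Add(5, Rational(100, 9)), -2) = Mul(Rational(145, 9), -2) = Rational(-290, 9)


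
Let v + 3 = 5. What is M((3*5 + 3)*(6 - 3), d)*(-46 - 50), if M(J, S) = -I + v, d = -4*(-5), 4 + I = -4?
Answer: -960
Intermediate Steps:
I = -8 (I = -4 - 4 = -8)
v = 2 (v = -3 + 5 = 2)
d = 20
M(J, S) = 10 (M(J, S) = -1*(-8) + 2 = 8 + 2 = 10)
M((3*5 + 3)*(6 - 3), d)*(-46 - 50) = 10*(-46 - 50) = 10*(-96) = -960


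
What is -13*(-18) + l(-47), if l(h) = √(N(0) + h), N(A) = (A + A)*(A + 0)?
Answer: 234 + I*√47 ≈ 234.0 + 6.8557*I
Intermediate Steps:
N(A) = 2*A² (N(A) = (2*A)*A = 2*A²)
l(h) = √h (l(h) = √(2*0² + h) = √(2*0 + h) = √(0 + h) = √h)
-13*(-18) + l(-47) = -13*(-18) + √(-47) = 234 + I*√47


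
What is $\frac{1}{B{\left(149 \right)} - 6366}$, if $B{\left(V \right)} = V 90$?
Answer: $\frac{1}{7044} \approx 0.00014196$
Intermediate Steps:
$B{\left(V \right)} = 90 V$
$\frac{1}{B{\left(149 \right)} - 6366} = \frac{1}{90 \cdot 149 - 6366} = \frac{1}{13410 - 6366} = \frac{1}{7044}$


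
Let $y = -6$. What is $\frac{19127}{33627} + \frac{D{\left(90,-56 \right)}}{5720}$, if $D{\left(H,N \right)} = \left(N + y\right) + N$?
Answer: $\frac{4792657}{8743020} \approx 0.54817$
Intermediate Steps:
$D{\left(H,N \right)} = -6 + 2 N$ ($D{\left(H,N \right)} = \left(N - 6\right) + N = \left(-6 + N\right) + N = -6 + 2 N$)
$\frac{19127}{33627} + \frac{D{\left(90,-56 \right)}}{5720} = \frac{19127}{33627} + \frac{-6 + 2 \left(-56\right)}{5720} = 19127 \cdot \frac{1}{33627} + \left(-6 - 112\right) \frac{1}{5720} = \frac{19127}{33627} - \frac{59}{2860} = \frac{4792657}{8743020}$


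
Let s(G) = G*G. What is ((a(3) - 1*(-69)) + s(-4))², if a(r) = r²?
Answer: 8836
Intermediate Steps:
s(G) = G²
((a(3) - 1*(-69)) + s(-4))² = ((3² - 1*(-69)) + (-4)²)² = ((9 + 69) + 16)² = (78 + 16)² = 94² = 8836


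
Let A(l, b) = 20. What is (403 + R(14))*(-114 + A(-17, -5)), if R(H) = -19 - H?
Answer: -34780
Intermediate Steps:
(403 + R(14))*(-114 + A(-17, -5)) = (403 + (-19 - 1*14))*(-114 + 20) = (403 + (-19 - 14))*(-94) = (403 - 33)*(-94) = 370*(-94) = -34780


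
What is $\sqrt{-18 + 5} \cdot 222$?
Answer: $222 i \sqrt{13} \approx 800.43 i$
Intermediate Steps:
$\sqrt{-18 + 5} \cdot 222 = \sqrt{-13} \cdot 222 = i \sqrt{13} \cdot 222 = 222 i \sqrt{13}$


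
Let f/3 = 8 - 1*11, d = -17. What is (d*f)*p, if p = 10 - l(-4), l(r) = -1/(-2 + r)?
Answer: 3009/2 ≈ 1504.5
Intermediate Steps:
p = 59/6 (p = 10 - (-1)/(-2 - 4) = 10 - (-1)/(-6) = 10 - (-1)*(-1)/6 = 10 - 1*1/6 = 10 - 1/6 = 59/6 ≈ 9.8333)
f = -9 (f = 3*(8 - 1*11) = 3*(8 - 11) = 3*(-3) = -9)
(d*f)*p = -17*(-9)*(59/6) = 153*(59/6) = 3009/2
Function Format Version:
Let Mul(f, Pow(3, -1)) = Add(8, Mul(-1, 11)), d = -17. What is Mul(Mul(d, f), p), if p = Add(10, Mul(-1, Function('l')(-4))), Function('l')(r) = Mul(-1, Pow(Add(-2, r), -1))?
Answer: Rational(3009, 2) ≈ 1504.5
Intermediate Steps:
p = Rational(59, 6) (p = Add(10, Mul(-1, Mul(-1, Pow(Add(-2, -4), -1)))) = Add(10, Mul(-1, Mul(-1, Pow(-6, -1)))) = Add(10, Mul(-1, Mul(-1, Rational(-1, 6)))) = Add(10, Mul(-1, Rational(1, 6))) = Add(10, Rational(-1, 6)) = Rational(59, 6) ≈ 9.8333)
f = -9 (f = Mul(3, Add(8, Mul(-1, 11))) = Mul(3, Add(8, -11)) = Mul(3, -3) = -9)
Mul(Mul(d, f), p) = Mul(Mul(-17, -9), Rational(59, 6)) = Mul(153, Rational(59, 6)) = Rational(3009, 2)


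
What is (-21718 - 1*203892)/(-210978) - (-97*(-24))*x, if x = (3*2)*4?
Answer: -5893768603/105489 ≈ -55871.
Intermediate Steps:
x = 24 (x = 6*4 = 24)
(-21718 - 1*203892)/(-210978) - (-97*(-24))*x = (-21718 - 1*203892)/(-210978) - (-97*(-24))*24 = (-21718 - 203892)*(-1/210978) - 2328*24 = -225610*(-1/210978) - 1*55872 = 112805/105489 - 55872 = -5893768603/105489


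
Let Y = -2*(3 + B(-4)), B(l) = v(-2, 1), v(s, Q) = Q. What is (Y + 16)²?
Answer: 64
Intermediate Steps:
B(l) = 1
Y = -8 (Y = -2*(3 + 1) = -2*4 = -8)
(Y + 16)² = (-8 + 16)² = 8² = 64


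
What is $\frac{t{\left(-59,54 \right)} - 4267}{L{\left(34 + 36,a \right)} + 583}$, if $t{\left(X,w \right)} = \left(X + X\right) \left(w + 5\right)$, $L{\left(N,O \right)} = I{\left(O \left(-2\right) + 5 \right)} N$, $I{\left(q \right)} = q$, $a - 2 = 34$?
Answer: $\frac{3743}{1369} \approx 2.7341$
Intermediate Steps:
$a = 36$ ($a = 2 + 34 = 36$)
$L{\left(N,O \right)} = N \left(5 - 2 O\right)$ ($L{\left(N,O \right)} = \left(O \left(-2\right) + 5\right) N = \left(- 2 O + 5\right) N = \left(5 - 2 O\right) N = N \left(5 - 2 O\right)$)
$t{\left(X,w \right)} = 2 X \left(5 + w\right)$
$\frac{t{\left(-59,54 \right)} - 4267}{L{\left(34 + 36,a \right)} + 583} = \frac{2 \left(-59\right) \left(5 + 54\right) - 4267}{\left(34 + 36\right) \left(5 - 72\right) + 583} = \frac{2 \left(-59\right) 59 - 4267}{70 \left(5 - 72\right) + 583} = \frac{-6962 - 4267}{70 \left(-67\right) + 583} = - \frac{11229}{-4690 + 583} = - \frac{11229}{-4107} = \left(-11229\right) \left(- \frac{1}{4107}\right) = \frac{3743}{1369}$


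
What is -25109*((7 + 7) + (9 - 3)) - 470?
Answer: -502650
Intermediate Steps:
-25109*((7 + 7) + (9 - 3)) - 470 = -25109*(14 + 6) - 470 = -25109*20 - 470 = -1477*340 - 470 = -502180 - 470 = -502650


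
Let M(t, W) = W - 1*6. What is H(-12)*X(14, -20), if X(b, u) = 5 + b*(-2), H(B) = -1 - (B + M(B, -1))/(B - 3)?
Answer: 782/15 ≈ 52.133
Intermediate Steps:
M(t, W) = -6 + W (M(t, W) = W - 6 = -6 + W)
H(B) = -1 - (-7 + B)/(-3 + B) (H(B) = -1 - (B + (-6 - 1))/(B - 3) = -1 - (B - 7)/(-3 + B) = -1 - (-7 + B)/(-3 + B))
X(b, u) = 5 - 2*b
H(-12)*X(14, -20) = (2*(5 - 1*(-12))/(-3 - 12))*(5 - 2*14) = (2*(5 + 12)/(-15))*(5 - 28) = (2*(-1/15)*17)*(-23) = -34/15*(-23) = 782/15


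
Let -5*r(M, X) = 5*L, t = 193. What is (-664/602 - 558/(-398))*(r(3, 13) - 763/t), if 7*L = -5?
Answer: -78378536/80923549 ≈ -0.96855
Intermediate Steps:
L = -5/7 (L = (1/7)*(-5) = -5/7 ≈ -0.71429)
r(M, X) = 5/7 (r(M, X) = -(-5)/7 = -1/5*(-25/7) = 5/7)
(-664/602 - 558/(-398))*(r(3, 13) - 763/t) = (-664/602 - 558/(-398))*(5/7 - 763/193) = (-664*1/602 - 558*(-1/398))*(5/7 - 763*1/193) = (-332/301 + 279/199)*(5/7 - 763/193) = (17911/59899)*(-4376/1351) = -78378536/80923549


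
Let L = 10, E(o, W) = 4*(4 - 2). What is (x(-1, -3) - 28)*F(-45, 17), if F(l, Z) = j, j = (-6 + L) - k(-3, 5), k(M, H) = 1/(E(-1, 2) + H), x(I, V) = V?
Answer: -1581/13 ≈ -121.62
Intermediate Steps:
E(o, W) = 8 (E(o, W) = 4*2 = 8)
k(M, H) = 1/(8 + H)
j = 51/13 (j = (-6 + 10) - 1/(8 + 5) = 4 - 1/13 = 51/13 ≈ 3.9231)
F(l, Z) = 51/13
(x(-1, -3) - 28)*F(-45, 17) = (-3 - 28)*(51/13) = -31*51/13 = -1581/13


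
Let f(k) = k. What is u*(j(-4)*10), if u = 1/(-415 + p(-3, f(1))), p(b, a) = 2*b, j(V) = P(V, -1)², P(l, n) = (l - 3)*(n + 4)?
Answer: -4410/421 ≈ -10.475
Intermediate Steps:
P(l, n) = (-3 + l)*(4 + n)
j(V) = (-9 + 3*V)² (j(V) = (-12 - 3*(-1) + 4*V + V*(-1))² = (-12 + 3 + 4*V - V)² = (-9 + 3*V)²)
u = -1/421 (u = 1/(-415 + 2*(-3)) = 1/(-415 - 6) = 1/(-421) = -1/421 ≈ -0.0023753)
u*(j(-4)*10) = -9*(-3 - 4)²*10/421 = -9*(-7)²*10/421 = -9*49*10/421 = -441*10/421 = -1/421*4410 = -4410/421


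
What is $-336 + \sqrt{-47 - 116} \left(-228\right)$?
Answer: $-336 - 228 i \sqrt{163} \approx -336.0 - 2910.9 i$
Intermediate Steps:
$-336 + \sqrt{-47 - 116} \left(-228\right) = -336 + \sqrt{-163} \left(-228\right) = -336 + i \sqrt{163} \left(-228\right) = -336 - 228 i \sqrt{163}$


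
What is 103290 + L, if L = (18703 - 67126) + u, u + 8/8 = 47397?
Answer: 102263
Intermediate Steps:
u = 47396 (u = -1 + 47397 = 47396)
L = -1027 (L = (18703 - 67126) + 47396 = -48423 + 47396 = -1027)
103290 + L = 103290 - 1027 = 102263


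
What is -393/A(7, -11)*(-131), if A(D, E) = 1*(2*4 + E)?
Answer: -17161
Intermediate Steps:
A(D, E) = 8 + E (A(D, E) = 1*(8 + E) = 8 + E)
-393/A(7, -11)*(-131) = -393/(8 - 11)*(-131) = -393/(-3)*(-131) = -393*(-1/3)*(-131) = 131*(-131) = -17161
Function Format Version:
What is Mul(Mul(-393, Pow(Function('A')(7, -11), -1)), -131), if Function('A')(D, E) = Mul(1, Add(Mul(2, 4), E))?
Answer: -17161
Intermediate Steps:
Function('A')(D, E) = Add(8, E) (Function('A')(D, E) = Mul(1, Add(8, E)) = Add(8, E))
Mul(Mul(-393, Pow(Function('A')(7, -11), -1)), -131) = Mul(Mul(-393, Pow(Add(8, -11), -1)), -131) = Mul(Mul(-393, Pow(-3, -1)), -131) = Mul(Mul(-393, Rational(-1, 3)), -131) = Mul(131, -131) = -17161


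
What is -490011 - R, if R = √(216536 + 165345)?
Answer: -490011 - √381881 ≈ -4.9063e+5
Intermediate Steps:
R = √381881 ≈ 617.96
-490011 - R = -490011 - √381881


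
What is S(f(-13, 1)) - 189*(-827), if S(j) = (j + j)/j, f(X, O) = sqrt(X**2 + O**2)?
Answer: 156305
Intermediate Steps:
f(X, O) = sqrt(O**2 + X**2)
S(j) = 2 (S(j) = (2*j)/j = 2)
S(f(-13, 1)) - 189*(-827) = 2 - 189*(-827) = 2 + 156303 = 156305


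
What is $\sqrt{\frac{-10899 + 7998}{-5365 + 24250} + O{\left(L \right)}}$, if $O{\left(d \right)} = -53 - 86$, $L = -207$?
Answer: $\frac{2 i \sqrt{1378560935}}{6295} \approx 11.796 i$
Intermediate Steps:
$O{\left(d \right)} = -139$
$\sqrt{\frac{-10899 + 7998}{-5365 + 24250} + O{\left(L \right)}} = \sqrt{\frac{-10899 + 7998}{-5365 + 24250} - 139} = \sqrt{- \frac{2901}{18885} - 139} = \sqrt{\left(-2901\right) \frac{1}{18885} - 139} = \sqrt{- \frac{967}{6295} - 139} = \sqrt{- \frac{875972}{6295}} = \frac{2 i \sqrt{1378560935}}{6295}$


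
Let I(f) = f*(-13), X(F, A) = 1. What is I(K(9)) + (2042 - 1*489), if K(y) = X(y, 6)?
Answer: 1540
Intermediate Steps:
K(y) = 1
I(f) = -13*f
I(K(9)) + (2042 - 1*489) = -13*1 + (2042 - 1*489) = -13 + (2042 - 489) = -13 + 1553 = 1540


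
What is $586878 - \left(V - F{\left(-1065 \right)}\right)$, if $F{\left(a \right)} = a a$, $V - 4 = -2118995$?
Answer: $3840094$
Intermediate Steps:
$V = -2118991$ ($V = 4 - 2118995 = -2118991$)
$F{\left(a \right)} = a^{2}$
$586878 - \left(V - F{\left(-1065 \right)}\right) = 586878 + \left(\left(-1065\right)^{2} - -2118991\right) = 586878 + \left(1134225 + 2118991\right) = 586878 + 3253216 = 3840094$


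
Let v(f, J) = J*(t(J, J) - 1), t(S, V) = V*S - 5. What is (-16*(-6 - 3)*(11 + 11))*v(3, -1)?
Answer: 15840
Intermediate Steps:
t(S, V) = -5 + S*V (t(S, V) = S*V - 5 = -5 + S*V)
v(f, J) = J*(-6 + J²) (v(f, J) = J*((-5 + J*J) - 1) = J*((-5 + J²) - 1) = J*(-6 + J²))
(-16*(-6 - 3)*(11 + 11))*v(3, -1) = (-16*(-6 - 3)*(11 + 11))*(-(-6 + (-1)²)) = (-(-144)*22)*(-(-6 + 1)) = (-16*(-198))*(-1*(-5)) = 3168*5 = 15840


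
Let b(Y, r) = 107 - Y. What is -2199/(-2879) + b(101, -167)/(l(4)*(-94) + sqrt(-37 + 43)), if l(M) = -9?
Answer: 264743349/343421515 - sqrt(6)/119285 ≈ 0.77088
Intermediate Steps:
-2199/(-2879) + b(101, -167)/(l(4)*(-94) + sqrt(-37 + 43)) = -2199/(-2879) + (107 - 1*101)/(-9*(-94) + sqrt(-37 + 43)) = -2199*(-1/2879) + (107 - 101)/(846 + sqrt(6)) = 2199/2879 + 6/(846 + sqrt(6))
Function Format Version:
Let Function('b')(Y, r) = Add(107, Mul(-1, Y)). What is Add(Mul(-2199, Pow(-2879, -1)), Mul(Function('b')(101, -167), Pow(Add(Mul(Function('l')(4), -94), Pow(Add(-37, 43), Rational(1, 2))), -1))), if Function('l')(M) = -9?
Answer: Add(Rational(264743349, 343421515), Mul(Rational(-1, 119285), Pow(6, Rational(1, 2)))) ≈ 0.77088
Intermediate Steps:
Add(Mul(-2199, Pow(-2879, -1)), Mul(Function('b')(101, -167), Pow(Add(Mul(Function('l')(4), -94), Pow(Add(-37, 43), Rational(1, 2))), -1))) = Add(Mul(-2199, Pow(-2879, -1)), Mul(Add(107, Mul(-1, 101)), Pow(Add(Mul(-9, -94), Pow(Add(-37, 43), Rational(1, 2))), -1))) = Add(Mul(-2199, Rational(-1, 2879)), Mul(Add(107, -101), Pow(Add(846, Pow(6, Rational(1, 2))), -1))) = Add(Rational(2199, 2879), Mul(6, Pow(Add(846, Pow(6, Rational(1, 2))), -1)))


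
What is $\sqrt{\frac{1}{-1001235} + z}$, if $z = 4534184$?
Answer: $\frac{\sqrt{4545390350129790165}}{1001235} \approx 2129.4$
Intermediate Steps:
$\sqrt{\frac{1}{-1001235} + z} = \sqrt{\frac{1}{-1001235} + 4534184} = \sqrt{- \frac{1}{1001235} + 4534184} = \sqrt{\frac{4539783717239}{1001235}} = \frac{\sqrt{4545390350129790165}}{1001235}$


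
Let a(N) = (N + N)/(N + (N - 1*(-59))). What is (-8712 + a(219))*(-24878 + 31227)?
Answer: -3926789382/71 ≈ -5.5307e+7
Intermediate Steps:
a(N) = 2*N/(59 + 2*N) (a(N) = (2*N)/(N + (N + 59)) = (2*N)/(N + (59 + N)) = (2*N)/(59 + 2*N) = 2*N/(59 + 2*N))
(-8712 + a(219))*(-24878 + 31227) = (-8712 + 2*219/(59 + 2*219))*(-24878 + 31227) = (-8712 + 2*219/(59 + 438))*6349 = (-8712 + 2*219/497)*6349 = (-8712 + 2*219*(1/497))*6349 = (-8712 + 438/497)*6349 = -4329426/497*6349 = -3926789382/71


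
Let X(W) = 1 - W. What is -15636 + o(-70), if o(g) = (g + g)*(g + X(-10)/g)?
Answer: -5814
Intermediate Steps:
o(g) = 2*g*(g + 11/g) (o(g) = (g + g)*(g + (1 - 1*(-10))/g) = (2*g)*(g + (1 + 10)/g) = (2*g)*(g + 11/g) = 2*g*(g + 11/g))
-15636 + o(-70) = -15636 + (22 + 2*(-70)²) = -15636 + (22 + 2*4900) = -15636 + (22 + 9800) = -15636 + 9822 = -5814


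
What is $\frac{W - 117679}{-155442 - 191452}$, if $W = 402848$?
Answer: $- \frac{285169}{346894} \approx -0.82206$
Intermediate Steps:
$\frac{W - 117679}{-155442 - 191452} = \frac{402848 - 117679}{-155442 - 191452} = \frac{285169}{-346894} = 285169 \left(- \frac{1}{346894}\right) = - \frac{285169}{346894}$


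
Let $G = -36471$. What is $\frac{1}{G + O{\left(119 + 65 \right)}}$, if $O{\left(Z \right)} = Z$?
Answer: $- \frac{1}{36287} \approx -2.7558 \cdot 10^{-5}$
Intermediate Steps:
$\frac{1}{G + O{\left(119 + 65 \right)}} = \frac{1}{-36471 + \left(119 + 65\right)} = \frac{1}{-36471 + 184} = \frac{1}{-36287} = - \frac{1}{36287}$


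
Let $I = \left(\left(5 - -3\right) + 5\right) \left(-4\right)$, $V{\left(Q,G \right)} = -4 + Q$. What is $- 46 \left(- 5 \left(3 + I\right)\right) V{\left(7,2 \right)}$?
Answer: $-33810$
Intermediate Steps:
$I = -52$ ($I = \left(\left(5 + 3\right) + 5\right) \left(-4\right) = \left(8 + 5\right) \left(-4\right) = 13 \left(-4\right) = -52$)
$- 46 \left(- 5 \left(3 + I\right)\right) V{\left(7,2 \right)} = - 46 \left(- 5 \left(3 - 52\right)\right) \left(-4 + 7\right) = - 46 \left(\left(-5\right) \left(-49\right)\right) 3 = \left(-46\right) 245 \cdot 3 = \left(-11270\right) 3 = -33810$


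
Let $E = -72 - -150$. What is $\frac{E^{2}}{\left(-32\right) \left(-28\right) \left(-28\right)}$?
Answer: $- \frac{1521}{6272} \approx -0.24251$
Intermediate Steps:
$E = 78$ ($E = -72 + 150 = 78$)
$\frac{E^{2}}{\left(-32\right) \left(-28\right) \left(-28\right)} = \frac{78^{2}}{\left(-32\right) \left(-28\right) \left(-28\right)} = \frac{6084}{896 \left(-28\right)} = \frac{6084}{-25088} = 6084 \left(- \frac{1}{25088}\right) = - \frac{1521}{6272}$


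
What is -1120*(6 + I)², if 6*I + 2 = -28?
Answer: -1120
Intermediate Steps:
I = -5 (I = -⅓ + (⅙)*(-28) = -⅓ - 14/3 = -5)
-1120*(6 + I)² = -1120*(6 - 5)² = -1120*1² = -1120*1 = -1120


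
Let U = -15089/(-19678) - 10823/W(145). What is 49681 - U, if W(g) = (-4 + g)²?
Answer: 19436030247143/391218318 ≈ 49681.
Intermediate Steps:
U = 87009415/391218318 (U = -15089/(-19678) - 10823/(-4 + 145)² = -15089*(-1/19678) - 10823/(141²) = 15089/19678 - 10823/19881 = 87009415/391218318 ≈ 0.22241)
49681 - U = 49681 - 1*87009415/391218318 = 49681 - 87009415/391218318 = 19436030247143/391218318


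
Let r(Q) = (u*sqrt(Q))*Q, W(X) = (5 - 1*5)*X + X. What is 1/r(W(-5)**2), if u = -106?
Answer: -1/13250 ≈ -7.5472e-5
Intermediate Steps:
W(X) = X (W(X) = (5 - 5)*X + X = 0*X + X = 0 + X = X)
r(Q) = -106*Q**(3/2) (r(Q) = (-106*sqrt(Q))*Q = -106*Q**(3/2))
1/r(W(-5)**2) = 1/(-106*((-5)**2)**(3/2)) = 1/(-106*25**(3/2)) = 1/(-106*125) = 1/(-13250) = -1/13250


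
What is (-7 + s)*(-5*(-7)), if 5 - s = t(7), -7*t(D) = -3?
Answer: -85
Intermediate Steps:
t(D) = 3/7 (t(D) = -1/7*(-3) = 3/7)
s = 32/7 (s = 5 - 1*3/7 = 5 - 3/7 = 32/7 ≈ 4.5714)
(-7 + s)*(-5*(-7)) = (-7 + 32/7)*(-5*(-7)) = -17/7*35 = -85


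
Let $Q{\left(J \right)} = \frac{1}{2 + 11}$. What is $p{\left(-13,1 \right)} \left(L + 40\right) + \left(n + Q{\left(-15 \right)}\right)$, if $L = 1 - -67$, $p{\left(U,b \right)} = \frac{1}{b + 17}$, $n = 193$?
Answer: $\frac{2588}{13} \approx 199.08$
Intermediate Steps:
$p{\left(U,b \right)} = \frac{1}{17 + b}$
$L = 68$ ($L = 1 + 67 = 68$)
$Q{\left(J \right)} = \frac{1}{13}$
$p{\left(-13,1 \right)} \left(L + 40\right) + \left(n + Q{\left(-15 \right)}\right) = \frac{68 + 40}{17 + 1} + \left(193 + \frac{1}{13}\right) = \frac{1}{18} \cdot 108 + \frac{2510}{13} = 6 + \frac{2510}{13} = \frac{2588}{13}$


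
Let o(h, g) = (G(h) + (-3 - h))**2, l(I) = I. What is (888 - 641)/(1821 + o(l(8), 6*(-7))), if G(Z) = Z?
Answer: 247/1830 ≈ 0.13497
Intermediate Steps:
o(h, g) = 9 (o(h, g) = (h + (-3 - h))**2 = (-3)**2 = 9)
(888 - 641)/(1821 + o(l(8), 6*(-7))) = (888 - 641)/(1821 + 9) = 247/1830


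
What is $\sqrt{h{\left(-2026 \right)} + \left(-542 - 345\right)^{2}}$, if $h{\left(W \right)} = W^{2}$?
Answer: $\sqrt{4891445} \approx 2211.7$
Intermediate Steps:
$\sqrt{h{\left(-2026 \right)} + \left(-542 - 345\right)^{2}} = \sqrt{\left(-2026\right)^{2} + \left(-542 - 345\right)^{2}} = \sqrt{4104676 + \left(-887\right)^{2}} = \sqrt{4104676 + 786769} = \sqrt{4891445}$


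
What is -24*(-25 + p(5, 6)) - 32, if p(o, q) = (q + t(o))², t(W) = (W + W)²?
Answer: -269096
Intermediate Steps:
t(W) = 4*W² (t(W) = (2*W)² = 4*W²)
p(o, q) = (q + 4*o²)²
-24*(-25 + p(5, 6)) - 32 = -24*(-25 + (6 + 4*5²)²) - 32 = -24*(-25 + (6 + 4*25)²) - 32 = -24*(-25 + (6 + 100)²) - 32 = -24*(-25 + 106²) - 32 = -24*(-25 + 11236) - 32 = -24*11211 - 32 = -269064 - 32 = -269096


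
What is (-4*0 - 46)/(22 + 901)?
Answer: -46/923 ≈ -0.049837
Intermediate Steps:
(-4*0 - 46)/(22 + 901) = (0 - 46)/923 = (1/923)*(-46) = -46/923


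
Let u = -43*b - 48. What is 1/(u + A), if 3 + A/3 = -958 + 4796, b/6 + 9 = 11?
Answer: 1/10941 ≈ 9.1399e-5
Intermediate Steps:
b = 12 (b = -54 + 6*11 = -54 + 66 = 12)
u = -564 (u = -43*12 - 48 = -516 - 48 = -564)
A = 11505 (A = -9 + 3*(-958 + 4796) = -9 + 3*3838 = -9 + 11514 = 11505)
1/(u + A) = 1/(-564 + 11505) = 1/10941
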